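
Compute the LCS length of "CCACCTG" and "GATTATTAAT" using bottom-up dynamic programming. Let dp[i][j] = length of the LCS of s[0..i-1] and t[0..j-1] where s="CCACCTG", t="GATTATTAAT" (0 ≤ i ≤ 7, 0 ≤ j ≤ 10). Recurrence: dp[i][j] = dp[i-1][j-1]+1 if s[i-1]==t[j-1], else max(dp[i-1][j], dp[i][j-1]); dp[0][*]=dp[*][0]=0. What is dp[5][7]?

1

   ''  G  A  T  T  A  T  T  A  A  T
''  0  0  0  0  0  0  0  0  0  0  0
 C  0  0  0  0  0  0  0  0  0  0  0
 C  0  0  0  0  0  0  0  0  0  0  0
 A  0  0  1  1  1  1  1  1  1  1  1
 C  0  0  1  1  1  1  1  1  1  1  1
 C  0  0  1  1  1  1  1  1  1  1  1
 T  0  0  1  2  2  2  2  2  2  2  2
 G  0  1  1  2  2  2  2  2  2  2  2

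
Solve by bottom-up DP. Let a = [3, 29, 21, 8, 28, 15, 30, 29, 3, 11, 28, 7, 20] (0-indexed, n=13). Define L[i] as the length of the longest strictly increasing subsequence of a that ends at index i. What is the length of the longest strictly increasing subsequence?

   i    0    1    2    3    4    5    6    7    8    9   10   11   12
a[i]    3   29   21    8   28   15   30   29    3   11   28    7   20
L[i]    1    2    2    2    3    3    4    4    1    3    4    2    4

4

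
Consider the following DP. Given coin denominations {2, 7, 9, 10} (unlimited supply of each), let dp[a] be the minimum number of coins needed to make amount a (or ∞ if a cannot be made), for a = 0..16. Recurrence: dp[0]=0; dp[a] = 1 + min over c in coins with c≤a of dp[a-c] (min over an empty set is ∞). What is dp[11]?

 a  0  1  2  3  4  5  6  7  8  9 10 11 12 13 14 15 16
dp  0  -  1  -  2  -  3  1  4  1  1  2  2  3  2  4  2
(- denotes ∞ / unreachable)

2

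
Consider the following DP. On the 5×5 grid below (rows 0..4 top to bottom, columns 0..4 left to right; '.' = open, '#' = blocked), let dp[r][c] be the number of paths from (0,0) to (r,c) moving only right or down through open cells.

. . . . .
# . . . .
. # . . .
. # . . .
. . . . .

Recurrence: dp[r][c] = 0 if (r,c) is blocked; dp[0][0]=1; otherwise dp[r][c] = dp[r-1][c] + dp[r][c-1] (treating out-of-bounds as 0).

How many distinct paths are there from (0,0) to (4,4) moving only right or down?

r\c   0   1   2   3   4
  0   1   1   1   1   1
  1   0   1   2   3   4
  2   0   0   2   5   9
  3   0   0   2   7  16
  4   0   0   2   9  25

25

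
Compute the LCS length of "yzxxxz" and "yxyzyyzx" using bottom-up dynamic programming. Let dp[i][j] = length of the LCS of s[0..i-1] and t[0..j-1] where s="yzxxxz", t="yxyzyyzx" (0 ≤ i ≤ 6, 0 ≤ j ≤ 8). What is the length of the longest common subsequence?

3

   ''  y  x  y  z  y  y  z  x
''  0  0  0  0  0  0  0  0  0
 y  0  1  1  1  1  1  1  1  1
 z  0  1  1  1  2  2  2  2  2
 x  0  1  2  2  2  2  2  2  3
 x  0  1  2  2  2  2  2  2  3
 x  0  1  2  2  2  2  2  2  3
 z  0  1  2  2  3  3  3  3  3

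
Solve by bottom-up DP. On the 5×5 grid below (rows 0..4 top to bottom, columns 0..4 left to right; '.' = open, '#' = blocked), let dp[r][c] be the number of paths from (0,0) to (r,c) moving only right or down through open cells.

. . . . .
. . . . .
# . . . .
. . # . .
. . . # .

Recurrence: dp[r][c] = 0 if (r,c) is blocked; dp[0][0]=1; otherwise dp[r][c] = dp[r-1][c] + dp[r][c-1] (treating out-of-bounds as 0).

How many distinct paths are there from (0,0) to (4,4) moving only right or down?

23

r\c   0   1   2   3   4
  0   1   1   1   1   1
  1   1   2   3   4   5
  2   0   2   5   9  14
  3   0   2   0   9  23
  4   0   2   2   0  23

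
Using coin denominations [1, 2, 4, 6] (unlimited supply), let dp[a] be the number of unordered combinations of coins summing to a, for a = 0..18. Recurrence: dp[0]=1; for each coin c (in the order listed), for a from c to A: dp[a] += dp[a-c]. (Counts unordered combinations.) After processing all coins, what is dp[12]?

after  coin     0     1     2     3     4     5     6     7     8     9    10    11    12    13    14    15    16    17    18
          1     1     1     1     1     1     1     1     1     1     1     1     1     1     1     1     1     1     1     1
          2     1     1     2     2     3     3     4     4     5     5     6     6     7     7     8     8     9     9    10
          4     1     1     2     2     4     4     6     6     9     9    12    12    16    16    20    20    25    25    30
          6     1     1     2     2     4     4     7     7    11    11    16    16    23    23    31    31    41    41    53

23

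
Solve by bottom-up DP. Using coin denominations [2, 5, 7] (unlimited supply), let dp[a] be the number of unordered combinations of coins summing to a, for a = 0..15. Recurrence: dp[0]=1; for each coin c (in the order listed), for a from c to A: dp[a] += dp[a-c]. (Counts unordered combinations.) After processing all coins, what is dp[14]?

4

after  coin     0     1     2     3     4     5     6     7     8     9    10    11    12    13    14    15
          2     1     0     1     0     1     0     1     0     1     0     1     0     1     0     1     0
          5     1     0     1     0     1     1     1     1     1     1     2     1     2     1     2     2
          7     1     0     1     0     1     1     1     2     1     2     2     2     3     2     4     3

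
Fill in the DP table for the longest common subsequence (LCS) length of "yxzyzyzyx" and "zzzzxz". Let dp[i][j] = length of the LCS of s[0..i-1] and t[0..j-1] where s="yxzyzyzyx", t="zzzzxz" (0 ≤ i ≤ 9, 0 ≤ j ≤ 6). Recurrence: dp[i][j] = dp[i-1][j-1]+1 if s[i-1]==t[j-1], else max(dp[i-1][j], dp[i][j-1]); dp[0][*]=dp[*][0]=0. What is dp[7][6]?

3

   ''  z  z  z  z  x  z
''  0  0  0  0  0  0  0
 y  0  0  0  0  0  0  0
 x  0  0  0  0  0  1  1
 z  0  1  1  1  1  1  2
 y  0  1  1  1  1  1  2
 z  0  1  2  2  2  2  2
 y  0  1  2  2  2  2  2
 z  0  1  2  3  3  3  3
 y  0  1  2  3  3  3  3
 x  0  1  2  3  3  4  4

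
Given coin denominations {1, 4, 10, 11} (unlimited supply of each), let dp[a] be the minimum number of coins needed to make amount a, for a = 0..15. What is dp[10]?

1

 a  0  1  2  3  4  5  6  7  8  9 10 11 12 13 14 15
dp  0  1  2  3  1  2  3  4  2  3  1  1  2  3  2  2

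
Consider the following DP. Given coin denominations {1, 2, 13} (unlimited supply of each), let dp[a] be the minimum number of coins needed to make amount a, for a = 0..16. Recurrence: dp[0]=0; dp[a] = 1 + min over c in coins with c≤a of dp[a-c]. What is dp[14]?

2

 a  0  1  2  3  4  5  6  7  8  9 10 11 12 13 14 15 16
dp  0  1  1  2  2  3  3  4  4  5  5  6  6  1  2  2  3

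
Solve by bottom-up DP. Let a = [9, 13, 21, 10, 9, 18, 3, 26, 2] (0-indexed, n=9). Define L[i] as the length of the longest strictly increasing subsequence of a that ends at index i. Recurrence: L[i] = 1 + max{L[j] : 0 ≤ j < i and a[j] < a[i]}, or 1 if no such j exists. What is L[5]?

   i    0    1    2    3    4    5    6    7    8
a[i]    9   13   21   10    9   18    3   26    2
L[i]    1    2    3    2    1    3    1    4    1

3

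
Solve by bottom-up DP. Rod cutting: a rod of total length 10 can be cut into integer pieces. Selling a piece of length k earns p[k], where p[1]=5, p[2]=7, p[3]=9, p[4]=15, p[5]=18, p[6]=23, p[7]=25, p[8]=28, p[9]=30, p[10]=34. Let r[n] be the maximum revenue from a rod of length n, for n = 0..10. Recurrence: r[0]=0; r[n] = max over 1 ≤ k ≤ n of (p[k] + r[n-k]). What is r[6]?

30

   n    0    1    2    3    4    5    6    7    8    9   10
r[n]    0    5   10   15   20   25   30   35   40   45   50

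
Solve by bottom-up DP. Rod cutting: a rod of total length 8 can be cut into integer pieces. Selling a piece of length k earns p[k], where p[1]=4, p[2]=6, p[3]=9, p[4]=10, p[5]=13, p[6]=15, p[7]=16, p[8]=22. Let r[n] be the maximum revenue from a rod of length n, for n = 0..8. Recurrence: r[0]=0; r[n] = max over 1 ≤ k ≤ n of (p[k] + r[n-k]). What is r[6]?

24

   n    0    1    2    3    4    5    6    7    8
r[n]    0    4    8   12   16   20   24   28   32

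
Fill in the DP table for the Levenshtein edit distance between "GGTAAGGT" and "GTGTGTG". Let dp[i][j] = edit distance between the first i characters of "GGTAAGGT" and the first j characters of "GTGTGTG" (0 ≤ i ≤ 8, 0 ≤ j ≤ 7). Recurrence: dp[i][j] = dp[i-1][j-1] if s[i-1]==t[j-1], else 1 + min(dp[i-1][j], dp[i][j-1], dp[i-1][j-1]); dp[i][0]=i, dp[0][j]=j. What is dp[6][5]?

3

   ''  G  T  G  T  G  T  G
''  0  1  2  3  4  5  6  7
 G  1  0  1  2  3  4  5  6
 G  2  1  1  1  2  3  4  5
 T  3  2  1  2  1  2  3  4
 A  4  3  2  2  2  2  3  4
 A  5  4  3  3  3  3  3  4
 G  6  5  4  3  4  3  4  3
 G  7  6  5  4  4  4  4  4
 T  8  7  6  5  4  5  4  5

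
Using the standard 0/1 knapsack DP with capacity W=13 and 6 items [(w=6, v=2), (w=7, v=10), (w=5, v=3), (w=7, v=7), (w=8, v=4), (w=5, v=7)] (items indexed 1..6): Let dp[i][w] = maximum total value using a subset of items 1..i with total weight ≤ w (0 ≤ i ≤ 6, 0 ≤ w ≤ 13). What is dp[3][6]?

i\w   0   1   2   3   4   5   6   7   8   9  10  11  12  13
  0   0   0   0   0   0   0   0   0   0   0   0   0   0   0
  1   0   0   0   0   0   0   2   2   2   2   2   2   2   2
  2   0   0   0   0   0   0   2  10  10  10  10  10  10  12
  3   0   0   0   0   0   3   3  10  10  10  10  10  13  13
  4   0   0   0   0   0   3   3  10  10  10  10  10  13  13
  5   0   0   0   0   0   3   3  10  10  10  10  10  13  13
  6   0   0   0   0   0   7   7  10  10  10  10  10  17  17

3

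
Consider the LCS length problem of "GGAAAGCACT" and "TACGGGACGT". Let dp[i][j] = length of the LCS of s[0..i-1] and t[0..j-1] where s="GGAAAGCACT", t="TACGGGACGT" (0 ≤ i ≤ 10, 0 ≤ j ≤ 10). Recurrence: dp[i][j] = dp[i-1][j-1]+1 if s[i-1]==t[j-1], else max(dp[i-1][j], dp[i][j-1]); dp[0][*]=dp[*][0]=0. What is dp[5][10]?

   ''  T  A  C  G  G  G  A  C  G  T
''  0  0  0  0  0  0  0  0  0  0  0
 G  0  0  0  0  1  1  1  1  1  1  1
 G  0  0  0  0  1  2  2  2  2  2  2
 A  0  0  1  1  1  2  2  3  3  3  3
 A  0  0  1  1  1  2  2  3  3  3  3
 A  0  0  1  1  1  2  2  3  3  3  3
 G  0  0  1  1  2  2  3  3  3  4  4
 C  0  0  1  2  2  2  3  3  4  4  4
 A  0  0  1  2  2  2  3  4  4  4  4
 C  0  0  1  2  2  2  3  4  5  5  5
 T  0  1  1  2  2  2  3  4  5  5  6

3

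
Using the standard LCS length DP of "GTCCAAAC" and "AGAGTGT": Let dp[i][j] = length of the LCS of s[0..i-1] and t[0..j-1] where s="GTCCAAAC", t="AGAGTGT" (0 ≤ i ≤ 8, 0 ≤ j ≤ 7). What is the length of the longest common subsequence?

   ''  A  G  A  G  T  G  T
''  0  0  0  0  0  0  0  0
 G  0  0  1  1  1  1  1  1
 T  0  0  1  1  1  2  2  2
 C  0  0  1  1  1  2  2  2
 C  0  0  1  1  1  2  2  2
 A  0  1  1  2  2  2  2  2
 A  0  1  1  2  2  2  2  2
 A  0  1  1  2  2  2  2  2
 C  0  1  1  2  2  2  2  2

2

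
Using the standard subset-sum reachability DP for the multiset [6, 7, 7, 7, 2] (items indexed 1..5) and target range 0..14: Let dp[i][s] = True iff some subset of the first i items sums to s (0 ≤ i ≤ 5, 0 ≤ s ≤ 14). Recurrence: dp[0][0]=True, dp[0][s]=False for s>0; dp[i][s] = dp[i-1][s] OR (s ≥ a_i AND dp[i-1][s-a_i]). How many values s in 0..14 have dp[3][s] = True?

i\s   0   1   2   3   4   5   6   7   8   9  10  11  12  13  14
  0   T   F   F   F   F   F   F   F   F   F   F   F   F   F   F
  1   T   F   F   F   F   F   T   F   F   F   F   F   F   F   F
  2   T   F   F   F   F   F   T   T   F   F   F   F   F   T   F
  3   T   F   F   F   F   F   T   T   F   F   F   F   F   T   T
  4   T   F   F   F   F   F   T   T   F   F   F   F   F   T   T
  5   T   F   T   F   F   F   T   T   T   T   F   F   F   T   T

5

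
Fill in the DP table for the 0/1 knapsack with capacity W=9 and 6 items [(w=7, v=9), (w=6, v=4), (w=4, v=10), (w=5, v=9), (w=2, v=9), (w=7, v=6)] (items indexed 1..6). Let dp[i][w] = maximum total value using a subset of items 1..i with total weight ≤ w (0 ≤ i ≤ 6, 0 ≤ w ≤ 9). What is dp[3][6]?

10

i\w   0   1   2   3   4   5   6   7   8   9
  0   0   0   0   0   0   0   0   0   0   0
  1   0   0   0   0   0   0   0   9   9   9
  2   0   0   0   0   0   0   4   9   9   9
  3   0   0   0   0  10  10  10  10  10  10
  4   0   0   0   0  10  10  10  10  10  19
  5   0   0   9   9  10  10  19  19  19  19
  6   0   0   9   9  10  10  19  19  19  19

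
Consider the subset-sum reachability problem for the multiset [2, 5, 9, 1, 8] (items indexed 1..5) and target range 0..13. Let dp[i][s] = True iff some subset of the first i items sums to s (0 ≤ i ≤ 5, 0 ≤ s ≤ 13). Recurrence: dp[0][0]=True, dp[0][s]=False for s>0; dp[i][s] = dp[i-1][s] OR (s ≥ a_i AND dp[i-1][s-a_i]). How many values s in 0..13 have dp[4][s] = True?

i\s   0   1   2   3   4   5   6   7   8   9  10  11  12  13
  0   T   F   F   F   F   F   F   F   F   F   F   F   F   F
  1   T   F   T   F   F   F   F   F   F   F   F   F   F   F
  2   T   F   T   F   F   T   F   T   F   F   F   F   F   F
  3   T   F   T   F   F   T   F   T   F   T   F   T   F   F
  4   T   T   T   T   F   T   T   T   T   T   T   T   T   F
  5   T   T   T   T   F   T   T   T   T   T   T   T   T   T

12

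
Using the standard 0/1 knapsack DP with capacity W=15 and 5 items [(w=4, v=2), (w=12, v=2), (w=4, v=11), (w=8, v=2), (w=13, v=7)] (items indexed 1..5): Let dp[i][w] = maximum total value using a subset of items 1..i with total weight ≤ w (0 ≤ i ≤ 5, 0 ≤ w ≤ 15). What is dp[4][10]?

i\w   0   1   2   3   4   5   6   7   8   9  10  11  12  13  14  15
  0   0   0   0   0   0   0   0   0   0   0   0   0   0   0   0   0
  1   0   0   0   0   2   2   2   2   2   2   2   2   2   2   2   2
  2   0   0   0   0   2   2   2   2   2   2   2   2   2   2   2   2
  3   0   0   0   0  11  11  11  11  13  13  13  13  13  13  13  13
  4   0   0   0   0  11  11  11  11  13  13  13  13  13  13  13  13
  5   0   0   0   0  11  11  11  11  13  13  13  13  13  13  13  13

13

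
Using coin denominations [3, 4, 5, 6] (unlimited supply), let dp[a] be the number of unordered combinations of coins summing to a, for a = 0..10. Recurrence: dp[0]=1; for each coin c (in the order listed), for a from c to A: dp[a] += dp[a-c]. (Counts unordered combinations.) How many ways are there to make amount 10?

after  coin     0     1     2     3     4     5     6     7     8     9    10
          3     1     0     0     1     0     0     1     0     0     1     0
          4     1     0     0     1     1     0     1     1     1     1     1
          5     1     0     0     1     1     1     1     1     2     2     2
          6     1     0     0     1     1     1     2     1     2     3     3

3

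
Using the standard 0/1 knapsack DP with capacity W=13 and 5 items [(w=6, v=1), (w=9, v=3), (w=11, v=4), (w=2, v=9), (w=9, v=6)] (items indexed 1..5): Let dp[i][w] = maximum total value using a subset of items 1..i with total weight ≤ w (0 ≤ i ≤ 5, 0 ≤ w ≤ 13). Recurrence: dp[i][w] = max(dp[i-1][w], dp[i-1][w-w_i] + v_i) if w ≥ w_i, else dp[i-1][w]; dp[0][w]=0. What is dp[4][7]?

9

i\w   0   1   2   3   4   5   6   7   8   9  10  11  12  13
  0   0   0   0   0   0   0   0   0   0   0   0   0   0   0
  1   0   0   0   0   0   0   1   1   1   1   1   1   1   1
  2   0   0   0   0   0   0   1   1   1   3   3   3   3   3
  3   0   0   0   0   0   0   1   1   1   3   3   4   4   4
  4   0   0   9   9   9   9   9   9  10  10  10  12  12  13
  5   0   0   9   9   9   9   9   9  10  10  10  15  15  15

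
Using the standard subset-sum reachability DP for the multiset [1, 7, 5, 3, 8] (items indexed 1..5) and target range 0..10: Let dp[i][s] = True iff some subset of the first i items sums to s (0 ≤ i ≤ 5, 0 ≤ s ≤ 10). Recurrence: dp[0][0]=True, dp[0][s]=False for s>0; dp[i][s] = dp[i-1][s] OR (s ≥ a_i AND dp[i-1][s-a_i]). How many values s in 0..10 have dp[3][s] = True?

i\s   0   1   2   3   4   5   6   7   8   9  10
  0   T   F   F   F   F   F   F   F   F   F   F
  1   T   T   F   F   F   F   F   F   F   F   F
  2   T   T   F   F   F   F   F   T   T   F   F
  3   T   T   F   F   F   T   T   T   T   F   F
  4   T   T   F   T   T   T   T   T   T   T   T
  5   T   T   F   T   T   T   T   T   T   T   T

6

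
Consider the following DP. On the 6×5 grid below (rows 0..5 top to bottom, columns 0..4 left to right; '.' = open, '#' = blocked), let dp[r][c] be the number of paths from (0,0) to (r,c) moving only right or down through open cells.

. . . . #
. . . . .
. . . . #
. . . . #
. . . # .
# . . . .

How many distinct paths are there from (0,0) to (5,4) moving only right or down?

r\c   0   1   2   3   4
  0   1   1   1   1   0
  1   1   2   3   4   4
  2   1   3   6  10   0
  3   1   4  10  20   0
  4   1   5  15   0   0
  5   0   5  20  20  20

20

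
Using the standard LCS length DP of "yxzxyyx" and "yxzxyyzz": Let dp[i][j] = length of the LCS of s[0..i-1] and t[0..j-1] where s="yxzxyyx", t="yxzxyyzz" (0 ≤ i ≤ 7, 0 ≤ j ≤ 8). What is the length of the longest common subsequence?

   ''  y  x  z  x  y  y  z  z
''  0  0  0  0  0  0  0  0  0
 y  0  1  1  1  1  1  1  1  1
 x  0  1  2  2  2  2  2  2  2
 z  0  1  2  3  3  3  3  3  3
 x  0  1  2  3  4  4  4  4  4
 y  0  1  2  3  4  5  5  5  5
 y  0  1  2  3  4  5  6  6  6
 x  0  1  2  3  4  5  6  6  6

6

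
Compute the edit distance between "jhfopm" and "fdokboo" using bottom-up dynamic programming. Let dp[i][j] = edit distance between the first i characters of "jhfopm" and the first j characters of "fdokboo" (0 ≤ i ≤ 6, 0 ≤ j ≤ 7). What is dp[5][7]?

6

   ''  f  d  o  k  b  o  o
''  0  1  2  3  4  5  6  7
 j  1  1  2  3  4  5  6  7
 h  2  2  2  3  4  5  6  7
 f  3  2  3  3  4  5  6  7
 o  4  3  3  3  4  5  5  6
 p  5  4  4  4  4  5  6  6
 m  6  5  5  5  5  5  6  7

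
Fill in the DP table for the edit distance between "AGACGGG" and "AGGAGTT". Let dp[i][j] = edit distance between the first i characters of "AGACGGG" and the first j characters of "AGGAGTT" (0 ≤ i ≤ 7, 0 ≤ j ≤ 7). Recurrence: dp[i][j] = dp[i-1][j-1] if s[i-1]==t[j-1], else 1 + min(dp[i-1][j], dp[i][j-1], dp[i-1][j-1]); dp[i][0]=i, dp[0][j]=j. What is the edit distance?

   ''  A  G  G  A  G  T  T
''  0  1  2  3  4  5  6  7
 A  1  0  1  2  3  4  5  6
 G  2  1  0  1  2  3  4  5
 A  3  2  1  1  1  2  3  4
 C  4  3  2  2  2  2  3  4
 G  5  4  3  2  3  2  3  4
 G  6  5  4  3  3  3  3  4
 G  7  6  5  4  4  3  4  4

4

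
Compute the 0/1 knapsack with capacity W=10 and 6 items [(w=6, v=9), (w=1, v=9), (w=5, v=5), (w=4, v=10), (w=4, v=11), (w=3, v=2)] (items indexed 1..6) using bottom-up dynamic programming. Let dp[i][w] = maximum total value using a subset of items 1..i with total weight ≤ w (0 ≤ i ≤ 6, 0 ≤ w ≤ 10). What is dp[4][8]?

i\w   0   1   2   3   4   5   6   7   8   9  10
  0   0   0   0   0   0   0   0   0   0   0   0
  1   0   0   0   0   0   0   9   9   9   9   9
  2   0   9   9   9   9   9   9  18  18  18  18
  3   0   9   9   9   9   9  14  18  18  18  18
  4   0   9   9   9  10  19  19  19  19  19  24
  5   0   9   9   9  11  20  20  20  21  30  30
  6   0   9   9   9  11  20  20  20  22  30  30

19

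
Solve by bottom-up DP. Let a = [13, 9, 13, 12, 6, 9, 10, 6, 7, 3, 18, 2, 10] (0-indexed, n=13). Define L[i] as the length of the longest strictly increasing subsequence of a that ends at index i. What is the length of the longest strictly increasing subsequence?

   i    0    1    2    3    4    5    6    7    8    9   10   11   12
a[i]   13    9   13   12    6    9   10    6    7    3   18    2   10
L[i]    1    1    2    2    1    2    3    1    2    1    4    1    3

4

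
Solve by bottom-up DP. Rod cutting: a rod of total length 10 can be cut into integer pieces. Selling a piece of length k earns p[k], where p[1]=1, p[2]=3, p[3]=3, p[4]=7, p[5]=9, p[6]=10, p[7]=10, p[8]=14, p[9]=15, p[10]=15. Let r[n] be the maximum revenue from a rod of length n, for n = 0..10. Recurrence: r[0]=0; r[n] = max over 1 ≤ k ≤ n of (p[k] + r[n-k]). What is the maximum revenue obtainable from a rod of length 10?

   n    0    1    2    3    4    5    6    7    8    9   10
r[n]    0    1    3    4    7    9   10   12   14   16   18

18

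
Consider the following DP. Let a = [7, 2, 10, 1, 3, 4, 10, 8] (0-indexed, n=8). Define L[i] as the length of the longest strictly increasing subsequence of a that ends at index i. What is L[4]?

   i    0    1    2    3    4    5    6    7
a[i]    7    2   10    1    3    4   10    8
L[i]    1    1    2    1    2    3    4    4

2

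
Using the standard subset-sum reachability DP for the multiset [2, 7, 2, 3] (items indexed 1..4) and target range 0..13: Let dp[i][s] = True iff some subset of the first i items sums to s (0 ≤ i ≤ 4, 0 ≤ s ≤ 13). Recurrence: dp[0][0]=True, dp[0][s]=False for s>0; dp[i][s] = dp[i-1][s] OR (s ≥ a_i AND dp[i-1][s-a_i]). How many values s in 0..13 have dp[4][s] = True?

i\s   0   1   2   3   4   5   6   7   8   9  10  11  12  13
  0   T   F   F   F   F   F   F   F   F   F   F   F   F   F
  1   T   F   T   F   F   F   F   F   F   F   F   F   F   F
  2   T   F   T   F   F   F   F   T   F   T   F   F   F   F
  3   T   F   T   F   T   F   F   T   F   T   F   T   F   F
  4   T   F   T   T   T   T   F   T   F   T   T   T   T   F

10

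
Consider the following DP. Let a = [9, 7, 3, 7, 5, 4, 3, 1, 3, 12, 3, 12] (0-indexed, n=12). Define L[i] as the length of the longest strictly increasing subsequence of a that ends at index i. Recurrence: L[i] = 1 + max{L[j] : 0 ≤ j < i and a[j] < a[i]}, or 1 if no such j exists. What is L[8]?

2

   i    0    1    2    3    4    5    6    7    8    9   10   11
a[i]    9    7    3    7    5    4    3    1    3   12    3   12
L[i]    1    1    1    2    2    2    1    1    2    3    2    3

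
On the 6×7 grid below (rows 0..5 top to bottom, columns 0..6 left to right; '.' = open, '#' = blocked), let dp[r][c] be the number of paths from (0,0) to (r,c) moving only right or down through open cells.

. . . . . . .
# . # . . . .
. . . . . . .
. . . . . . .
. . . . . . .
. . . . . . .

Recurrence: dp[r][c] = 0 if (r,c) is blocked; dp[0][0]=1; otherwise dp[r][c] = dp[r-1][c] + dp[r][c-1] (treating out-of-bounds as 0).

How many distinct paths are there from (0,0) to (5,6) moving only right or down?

r\c   0   1   2   3   4   5   6
  0   1   1   1   1   1   1   1
  1   0   1   0   1   2   3   4
  2   0   1   1   2   4   7  11
  3   0   1   2   4   8  15  26
  4   0   1   3   7  15  30  56
  5   0   1   4  11  26  56 112

112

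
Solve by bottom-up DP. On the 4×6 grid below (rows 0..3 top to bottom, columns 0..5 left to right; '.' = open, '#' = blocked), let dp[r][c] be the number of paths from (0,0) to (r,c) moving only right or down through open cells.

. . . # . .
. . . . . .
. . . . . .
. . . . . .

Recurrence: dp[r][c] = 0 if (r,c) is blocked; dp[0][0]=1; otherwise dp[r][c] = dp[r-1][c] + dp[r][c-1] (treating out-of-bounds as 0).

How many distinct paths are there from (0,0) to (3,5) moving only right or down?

r\c   0   1   2   3   4   5
  0   1   1   1   0   0   0
  1   1   2   3   3   3   3
  2   1   3   6   9  12  15
  3   1   4  10  19  31  46

46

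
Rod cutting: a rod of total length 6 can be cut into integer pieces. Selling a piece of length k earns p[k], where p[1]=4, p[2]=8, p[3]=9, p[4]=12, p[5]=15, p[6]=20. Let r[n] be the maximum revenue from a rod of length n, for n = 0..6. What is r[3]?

12

   n    0    1    2    3    4    5    6
r[n]    0    4    8   12   16   20   24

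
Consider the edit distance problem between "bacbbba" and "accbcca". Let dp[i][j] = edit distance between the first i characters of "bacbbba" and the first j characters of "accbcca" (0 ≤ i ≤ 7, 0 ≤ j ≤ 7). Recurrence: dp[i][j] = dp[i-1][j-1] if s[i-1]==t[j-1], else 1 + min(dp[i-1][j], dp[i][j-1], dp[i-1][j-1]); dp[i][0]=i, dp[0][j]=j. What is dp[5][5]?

   ''  a  c  c  b  c  c  a
''  0  1  2  3  4  5  6  7
 b  1  1  2  3  3  4  5  6
 a  2  1  2  3  4  4  5  5
 c  3  2  1  2  3  4  4  5
 b  4  3  2  2  2  3  4  5
 b  5  4  3  3  2  3  4  5
 b  6  5  4  4  3  3  4  5
 a  7  6  5  5  4  4  4  4

3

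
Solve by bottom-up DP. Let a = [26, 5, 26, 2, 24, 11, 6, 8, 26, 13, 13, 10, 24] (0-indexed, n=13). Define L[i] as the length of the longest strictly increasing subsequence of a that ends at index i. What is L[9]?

   i    0    1    2    3    4    5    6    7    8    9   10   11   12
a[i]   26    5   26    2   24   11    6    8   26   13   13   10   24
L[i]    1    1    2    1    2    2    2    3    4    4    4    4    5

4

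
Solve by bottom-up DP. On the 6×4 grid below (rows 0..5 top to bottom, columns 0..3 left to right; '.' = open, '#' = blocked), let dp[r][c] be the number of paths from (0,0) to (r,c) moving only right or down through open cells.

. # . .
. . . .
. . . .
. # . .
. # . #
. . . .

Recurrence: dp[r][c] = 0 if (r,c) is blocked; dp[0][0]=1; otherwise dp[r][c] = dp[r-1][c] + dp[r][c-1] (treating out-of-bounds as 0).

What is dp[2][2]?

3

r\c   0   1   2   3
  0   1   0   0   0
  1   1   1   1   1
  2   1   2   3   4
  3   1   0   3   7
  4   1   0   3   0
  5   1   1   4   4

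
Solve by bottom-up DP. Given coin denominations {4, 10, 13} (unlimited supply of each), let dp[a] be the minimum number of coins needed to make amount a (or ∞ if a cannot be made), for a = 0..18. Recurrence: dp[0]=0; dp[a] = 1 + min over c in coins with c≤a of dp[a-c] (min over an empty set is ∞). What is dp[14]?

 a  0  1  2  3  4  5  6  7  8  9 10 11 12 13 14 15 16 17 18
dp  0  -  -  -  1  -  -  -  2  -  1  -  3  1  2  -  4  2  3
(- denotes ∞ / unreachable)

2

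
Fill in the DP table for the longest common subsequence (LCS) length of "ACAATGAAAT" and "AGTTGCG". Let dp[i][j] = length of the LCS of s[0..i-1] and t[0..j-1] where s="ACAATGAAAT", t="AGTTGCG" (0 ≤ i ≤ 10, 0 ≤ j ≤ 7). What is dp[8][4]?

   ''  A  G  T  T  G  C  G
''  0  0  0  0  0  0  0  0
 A  0  1  1  1  1  1  1  1
 C  0  1  1  1  1  1  2  2
 A  0  1  1  1  1  1  2  2
 A  0  1  1  1  1  1  2  2
 T  0  1  1  2  2  2  2  2
 G  0  1  2  2  2  3  3  3
 A  0  1  2  2  2  3  3  3
 A  0  1  2  2  2  3  3  3
 A  0  1  2  2  2  3  3  3
 T  0  1  2  3  3  3  3  3

2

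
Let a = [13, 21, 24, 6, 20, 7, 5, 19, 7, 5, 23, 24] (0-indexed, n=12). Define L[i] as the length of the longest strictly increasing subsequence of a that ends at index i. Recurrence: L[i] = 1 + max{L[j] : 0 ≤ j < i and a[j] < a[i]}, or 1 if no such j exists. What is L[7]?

3

   i    0    1    2    3    4    5    6    7    8    9   10   11
a[i]   13   21   24    6   20    7    5   19    7    5   23   24
L[i]    1    2    3    1    2    2    1    3    2    1    4    5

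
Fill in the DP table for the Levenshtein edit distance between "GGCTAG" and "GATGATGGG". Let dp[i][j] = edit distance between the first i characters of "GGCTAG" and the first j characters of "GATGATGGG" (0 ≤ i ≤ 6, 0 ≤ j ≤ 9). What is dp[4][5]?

4

   ''  G  A  T  G  A  T  G  G  G
''  0  1  2  3  4  5  6  7  8  9
 G  1  0  1  2  3  4  5  6  7  8
 G  2  1  1  2  2  3  4  5  6  7
 C  3  2  2  2  3  3  4  5  6  7
 T  4  3  3  2  3  4  3  4  5  6
 A  5  4  3  3  3  3  4  4  5  6
 G  6  5  4  4  3  4  4  4  4  5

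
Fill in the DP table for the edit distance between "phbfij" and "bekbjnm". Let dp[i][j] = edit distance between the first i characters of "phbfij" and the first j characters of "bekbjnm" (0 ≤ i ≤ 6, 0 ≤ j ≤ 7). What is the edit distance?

   ''  b  e  k  b  j  n  m
''  0  1  2  3  4  5  6  7
 p  1  1  2  3  4  5  6  7
 h  2  2  2  3  4  5  6  7
 b  3  2  3  3  3  4  5  6
 f  4  3  3  4  4  4  5  6
 i  5  4  4  4  5  5  5  6
 j  6  5  5  5  5  5  6  6

6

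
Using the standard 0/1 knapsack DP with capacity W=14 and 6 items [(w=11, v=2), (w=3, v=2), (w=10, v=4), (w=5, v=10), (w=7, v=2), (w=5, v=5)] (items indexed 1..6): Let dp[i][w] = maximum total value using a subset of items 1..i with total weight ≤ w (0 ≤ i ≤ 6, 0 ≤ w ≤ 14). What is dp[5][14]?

i\w   0   1   2   3   4   5   6   7   8   9  10  11  12  13  14
  0   0   0   0   0   0   0   0   0   0   0   0   0   0   0   0
  1   0   0   0   0   0   0   0   0   0   0   0   2   2   2   2
  2   0   0   0   2   2   2   2   2   2   2   2   2   2   2   4
  3   0   0   0   2   2   2   2   2   2   2   4   4   4   6   6
  4   0   0   0   2   2  10  10  10  12  12  12  12  12  12  12
  5   0   0   0   2   2  10  10  10  12  12  12  12  12  12  12
  6   0   0   0   2   2  10  10  10  12  12  15  15  15  17  17

12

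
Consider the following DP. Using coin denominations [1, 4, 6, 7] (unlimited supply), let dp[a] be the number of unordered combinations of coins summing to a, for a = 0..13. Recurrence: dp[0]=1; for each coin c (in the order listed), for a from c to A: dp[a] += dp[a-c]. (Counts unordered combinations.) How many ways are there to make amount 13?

after  coin     0     1     2     3     4     5     6     7     8     9    10    11    12    13
          1     1     1     1     1     1     1     1     1     1     1     1     1     1     1
          4     1     1     1     1     2     2     2     2     3     3     3     3     4     4
          6     1     1     1     1     2     2     3     3     4     4     5     5     7     7
          7     1     1     1     1     2     2     3     4     5     5     6     7     9    10

10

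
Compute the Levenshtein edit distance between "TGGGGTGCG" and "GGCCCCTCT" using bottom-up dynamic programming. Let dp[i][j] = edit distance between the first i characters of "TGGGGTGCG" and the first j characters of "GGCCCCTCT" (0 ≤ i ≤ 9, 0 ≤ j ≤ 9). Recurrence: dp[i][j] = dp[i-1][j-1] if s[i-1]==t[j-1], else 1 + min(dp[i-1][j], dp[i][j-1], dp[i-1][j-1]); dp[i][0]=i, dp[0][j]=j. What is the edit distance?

7

   ''  G  G  C  C  C  C  T  C  T
''  0  1  2  3  4  5  6  7  8  9
 T  1  1  2  3  4  5  6  6  7  8
 G  2  1  1  2  3  4  5  6  7  8
 G  3  2  1  2  3  4  5  6  7  8
 G  4  3  2  2  3  4  5  6  7  8
 G  5  4  3  3  3  4  5  6  7  8
 T  6  5  4  4  4  4  5  5  6  7
 G  7  6  5  5  5  5  5  6  6  7
 C  8  7  6  5  5  5  5  6  6  7
 G  9  8  7  6  6  6  6  6  7  7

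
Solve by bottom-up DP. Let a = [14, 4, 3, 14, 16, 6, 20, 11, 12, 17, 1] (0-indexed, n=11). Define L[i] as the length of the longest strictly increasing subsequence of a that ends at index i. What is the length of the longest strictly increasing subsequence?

5

   i    0    1    2    3    4    5    6    7    8    9   10
a[i]   14    4    3   14   16    6   20   11   12   17    1
L[i]    1    1    1    2    3    2    4    3    4    5    1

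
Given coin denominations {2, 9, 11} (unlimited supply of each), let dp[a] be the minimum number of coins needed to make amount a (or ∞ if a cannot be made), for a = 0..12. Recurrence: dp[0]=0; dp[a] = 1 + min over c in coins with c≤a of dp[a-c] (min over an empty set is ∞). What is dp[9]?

 a  0  1  2  3  4  5  6  7  8  9 10 11 12
dp  0  -  1  -  2  -  3  -  4  1  5  1  6
(- denotes ∞ / unreachable)

1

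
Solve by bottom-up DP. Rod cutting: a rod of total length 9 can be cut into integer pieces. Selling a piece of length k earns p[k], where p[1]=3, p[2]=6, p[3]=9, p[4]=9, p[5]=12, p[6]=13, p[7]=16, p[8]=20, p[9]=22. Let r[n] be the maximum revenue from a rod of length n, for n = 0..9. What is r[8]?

24

   n    0    1    2    3    4    5    6    7    8    9
r[n]    0    3    6    9   12   15   18   21   24   27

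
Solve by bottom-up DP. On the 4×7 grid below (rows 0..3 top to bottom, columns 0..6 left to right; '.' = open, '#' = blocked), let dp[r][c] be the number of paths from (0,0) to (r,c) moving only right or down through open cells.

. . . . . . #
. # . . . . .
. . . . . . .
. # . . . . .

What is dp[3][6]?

r\c   0   1   2   3   4   5   6
  0   1   1   1   1   1   1   0
  1   1   0   1   2   3   4   4
  2   1   1   2   4   7  11  15
  3   1   0   2   6  13  24  39

39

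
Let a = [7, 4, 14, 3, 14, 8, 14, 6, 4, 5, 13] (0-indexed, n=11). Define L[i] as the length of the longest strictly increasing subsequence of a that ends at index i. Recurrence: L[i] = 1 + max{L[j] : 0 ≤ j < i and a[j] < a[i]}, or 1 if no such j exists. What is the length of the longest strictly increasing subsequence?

4

   i    0    1    2    3    4    5    6    7    8    9   10
a[i]    7    4   14    3   14    8   14    6    4    5   13
L[i]    1    1    2    1    2    2    3    2    2    3    4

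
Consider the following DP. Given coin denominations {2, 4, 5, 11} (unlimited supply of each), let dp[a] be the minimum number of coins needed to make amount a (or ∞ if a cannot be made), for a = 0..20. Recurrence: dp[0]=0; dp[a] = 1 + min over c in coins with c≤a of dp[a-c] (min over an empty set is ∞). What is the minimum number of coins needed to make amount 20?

3

 a  0  1  2  3  4  5  6  7  8  9 10 11 12 13 14 15 16 17 18 19 20
dp  0  -  1  -  1  1  2  2  2  2  2  1  3  2  3  2  2  3  3  3  3
(- denotes ∞ / unreachable)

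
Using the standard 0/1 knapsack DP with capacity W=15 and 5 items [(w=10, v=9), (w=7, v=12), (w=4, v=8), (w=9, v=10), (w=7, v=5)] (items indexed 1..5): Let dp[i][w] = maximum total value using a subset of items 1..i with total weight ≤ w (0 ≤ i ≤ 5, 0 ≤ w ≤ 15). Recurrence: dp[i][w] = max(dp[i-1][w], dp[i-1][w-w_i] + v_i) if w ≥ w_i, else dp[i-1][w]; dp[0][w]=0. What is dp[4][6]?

8

i\w   0   1   2   3   4   5   6   7   8   9  10  11  12  13  14  15
  0   0   0   0   0   0   0   0   0   0   0   0   0   0   0   0   0
  1   0   0   0   0   0   0   0   0   0   0   9   9   9   9   9   9
  2   0   0   0   0   0   0   0  12  12  12  12  12  12  12  12  12
  3   0   0   0   0   8   8   8  12  12  12  12  20  20  20  20  20
  4   0   0   0   0   8   8   8  12  12  12  12  20  20  20  20  20
  5   0   0   0   0   8   8   8  12  12  12  12  20  20  20  20  20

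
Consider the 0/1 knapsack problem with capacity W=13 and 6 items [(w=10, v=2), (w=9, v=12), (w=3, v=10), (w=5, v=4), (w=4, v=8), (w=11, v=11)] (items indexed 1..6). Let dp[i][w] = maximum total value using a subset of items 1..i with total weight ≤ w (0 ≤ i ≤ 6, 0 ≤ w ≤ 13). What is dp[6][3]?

i\w   0   1   2   3   4   5   6   7   8   9  10  11  12  13
  0   0   0   0   0   0   0   0   0   0   0   0   0   0   0
  1   0   0   0   0   0   0   0   0   0   0   2   2   2   2
  2   0   0   0   0   0   0   0   0   0  12  12  12  12  12
  3   0   0   0  10  10  10  10  10  10  12  12  12  22  22
  4   0   0   0  10  10  10  10  10  14  14  14  14  22  22
  5   0   0   0  10  10  10  10  18  18  18  18  18  22  22
  6   0   0   0  10  10  10  10  18  18  18  18  18  22  22

10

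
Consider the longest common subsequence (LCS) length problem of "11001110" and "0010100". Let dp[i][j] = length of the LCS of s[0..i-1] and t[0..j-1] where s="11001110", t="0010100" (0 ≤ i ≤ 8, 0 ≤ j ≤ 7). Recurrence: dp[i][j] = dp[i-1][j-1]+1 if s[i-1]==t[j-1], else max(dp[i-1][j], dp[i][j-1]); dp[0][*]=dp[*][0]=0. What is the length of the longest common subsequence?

5

   ''  0  0  1  0  1  0  0
''  0  0  0  0  0  0  0  0
 1  0  0  0  1  1  1  1  1
 1  0  0  0  1  1  2  2  2
 0  0  1  1  1  2  2  3  3
 0  0  1  2  2  2  2  3  4
 1  0  1  2  3  3  3  3  4
 1  0  1  2  3  3  4  4  4
 1  0  1  2  3  3  4  4  4
 0  0  1  2  3  4  4  5  5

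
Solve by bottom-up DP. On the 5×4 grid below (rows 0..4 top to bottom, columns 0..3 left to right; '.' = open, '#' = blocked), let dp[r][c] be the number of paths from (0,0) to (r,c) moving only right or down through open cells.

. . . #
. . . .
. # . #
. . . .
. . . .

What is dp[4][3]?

r\c   0   1   2   3
  0   1   1   1   0
  1   1   2   3   3
  2   1   0   3   0
  3   1   1   4   4
  4   1   2   6  10

10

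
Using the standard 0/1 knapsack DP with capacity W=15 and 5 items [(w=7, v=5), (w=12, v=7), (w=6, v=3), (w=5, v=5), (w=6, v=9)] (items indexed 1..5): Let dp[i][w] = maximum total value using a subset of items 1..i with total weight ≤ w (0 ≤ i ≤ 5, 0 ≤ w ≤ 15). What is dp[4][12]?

i\w   0   1   2   3   4   5   6   7   8   9  10  11  12  13  14  15
  0   0   0   0   0   0   0   0   0   0   0   0   0   0   0   0   0
  1   0   0   0   0   0   0   0   5   5   5   5   5   5   5   5   5
  2   0   0   0   0   0   0   0   5   5   5   5   5   7   7   7   7
  3   0   0   0   0   0   0   3   5   5   5   5   5   7   8   8   8
  4   0   0   0   0   0   5   5   5   5   5   5   8  10  10  10  10
  5   0   0   0   0   0   5   9   9   9   9   9  14  14  14  14  14

10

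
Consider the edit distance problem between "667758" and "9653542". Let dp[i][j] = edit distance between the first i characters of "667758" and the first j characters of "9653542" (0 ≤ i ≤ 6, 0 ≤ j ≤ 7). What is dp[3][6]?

   ''  9  6  5  3  5  4  2
''  0  1  2  3  4  5  6  7
 6  1  1  1  2  3  4  5  6
 6  2  2  1  2  3  4  5  6
 7  3  3  2  2  3  4  5  6
 7  4  4  3  3  3  4  5  6
 5  5  5  4  3  4  3  4  5
 8  6  6  5  4  4  4  4  5

5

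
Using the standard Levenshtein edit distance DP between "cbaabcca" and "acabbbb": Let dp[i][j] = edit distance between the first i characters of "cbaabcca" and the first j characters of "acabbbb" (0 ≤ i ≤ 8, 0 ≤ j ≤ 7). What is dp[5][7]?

   ''  a  c  a  b  b  b  b
''  0  1  2  3  4  5  6  7
 c  1  1  1  2  3  4  5  6
 b  2  2  2  2  2  3  4  5
 a  3  2  3  2  3  3  4  5
 a  4  3  3  3  3  4  4  5
 b  5  4  4  4  3  3  4  4
 c  6  5  4  5  4  4  4  5
 c  7  6  5  5  5  5  5  5
 a  8  7  6  5  6  6  6  6

4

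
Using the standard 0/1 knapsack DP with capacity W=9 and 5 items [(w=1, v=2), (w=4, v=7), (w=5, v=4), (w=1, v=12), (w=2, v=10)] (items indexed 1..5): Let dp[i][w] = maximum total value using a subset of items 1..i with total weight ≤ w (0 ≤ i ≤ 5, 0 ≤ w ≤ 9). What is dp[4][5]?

19

i\w   0   1   2   3   4   5   6   7   8   9
  0   0   0   0   0   0   0   0   0   0   0
  1   0   2   2   2   2   2   2   2   2   2
  2   0   2   2   2   7   9   9   9   9   9
  3   0   2   2   2   7   9   9   9   9  11
  4   0  12  14  14  14  19  21  21  21  21
  5   0  12  14  22  24  24  24  29  31  31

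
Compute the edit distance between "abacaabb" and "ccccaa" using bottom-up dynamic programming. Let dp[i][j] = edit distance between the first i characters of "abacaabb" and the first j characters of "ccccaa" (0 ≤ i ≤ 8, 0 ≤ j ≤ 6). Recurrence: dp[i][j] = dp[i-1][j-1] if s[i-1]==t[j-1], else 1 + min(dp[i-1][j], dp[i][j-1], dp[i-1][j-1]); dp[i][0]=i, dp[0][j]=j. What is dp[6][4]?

5

   ''  c  c  c  c  a  a
''  0  1  2  3  4  5  6
 a  1  1  2  3  4  4  5
 b  2  2  2  3  4  5  5
 a  3  3  3  3  4  4  5
 c  4  3  3  3  3  4  5
 a  5  4  4  4  4  3  4
 a  6  5  5  5  5  4  3
 b  7  6  6  6  6  5  4
 b  8  7  7  7  7  6  5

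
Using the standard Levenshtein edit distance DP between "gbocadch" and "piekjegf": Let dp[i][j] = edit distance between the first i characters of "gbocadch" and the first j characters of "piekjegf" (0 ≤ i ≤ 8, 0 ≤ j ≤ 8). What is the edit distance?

   ''  p  i  e  k  j  e  g  f
''  0  1  2  3  4  5  6  7  8
 g  1  1  2  3  4  5  6  6  7
 b  2  2  2  3  4  5  6  7  7
 o  3  3  3  3  4  5  6  7  8
 c  4  4  4  4  4  5  6  7  8
 a  5  5  5  5  5  5  6  7  8
 d  6  6  6  6  6  6  6  7  8
 c  7  7  7  7  7  7  7  7  8
 h  8  8  8  8  8  8  8  8  8

8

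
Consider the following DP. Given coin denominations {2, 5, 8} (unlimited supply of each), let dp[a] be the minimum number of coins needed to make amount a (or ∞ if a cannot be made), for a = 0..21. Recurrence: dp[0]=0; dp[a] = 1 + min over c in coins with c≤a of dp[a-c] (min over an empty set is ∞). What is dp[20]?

4

 a  0  1  2  3  4  5  6  7  8  9 10 11 12 13 14 15 16 17 18 19 20 21
dp  0  -  1  -  2  1  3  2  1  3  2  4  3  2  4  3  2  4  3  5  4  3
(- denotes ∞ / unreachable)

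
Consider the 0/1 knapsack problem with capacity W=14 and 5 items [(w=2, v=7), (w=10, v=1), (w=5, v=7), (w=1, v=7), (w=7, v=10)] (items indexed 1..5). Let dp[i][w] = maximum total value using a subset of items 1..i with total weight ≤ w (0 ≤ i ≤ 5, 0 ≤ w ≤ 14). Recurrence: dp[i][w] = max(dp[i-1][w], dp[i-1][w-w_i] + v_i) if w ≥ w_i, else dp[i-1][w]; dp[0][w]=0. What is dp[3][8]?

14

i\w   0   1   2   3   4   5   6   7   8   9  10  11  12  13  14
  0   0   0   0   0   0   0   0   0   0   0   0   0   0   0   0
  1   0   0   7   7   7   7   7   7   7   7   7   7   7   7   7
  2   0   0   7   7   7   7   7   7   7   7   7   7   8   8   8
  3   0   0   7   7   7   7   7  14  14  14  14  14  14  14  14
  4   0   7   7  14  14  14  14  14  21  21  21  21  21  21  21
  5   0   7   7  14  14  14  14  14  21  21  24  24  24  24  24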